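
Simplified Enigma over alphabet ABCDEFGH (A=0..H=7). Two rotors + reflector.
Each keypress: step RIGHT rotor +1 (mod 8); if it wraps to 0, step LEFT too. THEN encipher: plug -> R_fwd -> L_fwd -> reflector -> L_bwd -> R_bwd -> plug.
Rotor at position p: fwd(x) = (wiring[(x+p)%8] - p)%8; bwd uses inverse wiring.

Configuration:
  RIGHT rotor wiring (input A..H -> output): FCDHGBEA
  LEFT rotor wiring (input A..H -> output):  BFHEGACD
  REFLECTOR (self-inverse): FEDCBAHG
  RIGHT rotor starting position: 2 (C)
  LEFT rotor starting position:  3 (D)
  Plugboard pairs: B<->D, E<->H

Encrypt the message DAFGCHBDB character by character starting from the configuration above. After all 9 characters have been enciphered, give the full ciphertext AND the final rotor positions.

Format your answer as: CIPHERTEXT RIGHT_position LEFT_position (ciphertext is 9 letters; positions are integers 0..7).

Char 1 ('D'): step: R->3, L=3; D->plug->B->R->D->L->H->refl->G->L'->F->R'->E->plug->H
Char 2 ('A'): step: R->4, L=3; A->plug->A->R->C->L->F->refl->A->L'->E->R'->D->plug->B
Char 3 ('F'): step: R->5, L=3; F->plug->F->R->G->L->C->refl->D->L'->B->R'->H->plug->E
Char 4 ('G'): step: R->6, L=3; G->plug->G->R->A->L->B->refl->E->L'->H->R'->C->plug->C
Char 5 ('C'): step: R->7, L=3; C->plug->C->R->D->L->H->refl->G->L'->F->R'->H->plug->E
Char 6 ('H'): step: R->0, L->4 (L advanced); H->plug->E->R->G->L->D->refl->C->L'->A->R'->H->plug->E
Char 7 ('B'): step: R->1, L=4; B->plug->D->R->F->L->B->refl->E->L'->B->R'->A->plug->A
Char 8 ('D'): step: R->2, L=4; D->plug->B->R->F->L->B->refl->E->L'->B->R'->A->plug->A
Char 9 ('B'): step: R->3, L=4; B->plug->D->R->B->L->E->refl->B->L'->F->R'->E->plug->H
Final: ciphertext=HBECEEAAH, RIGHT=3, LEFT=4

Answer: HBECEEAAH 3 4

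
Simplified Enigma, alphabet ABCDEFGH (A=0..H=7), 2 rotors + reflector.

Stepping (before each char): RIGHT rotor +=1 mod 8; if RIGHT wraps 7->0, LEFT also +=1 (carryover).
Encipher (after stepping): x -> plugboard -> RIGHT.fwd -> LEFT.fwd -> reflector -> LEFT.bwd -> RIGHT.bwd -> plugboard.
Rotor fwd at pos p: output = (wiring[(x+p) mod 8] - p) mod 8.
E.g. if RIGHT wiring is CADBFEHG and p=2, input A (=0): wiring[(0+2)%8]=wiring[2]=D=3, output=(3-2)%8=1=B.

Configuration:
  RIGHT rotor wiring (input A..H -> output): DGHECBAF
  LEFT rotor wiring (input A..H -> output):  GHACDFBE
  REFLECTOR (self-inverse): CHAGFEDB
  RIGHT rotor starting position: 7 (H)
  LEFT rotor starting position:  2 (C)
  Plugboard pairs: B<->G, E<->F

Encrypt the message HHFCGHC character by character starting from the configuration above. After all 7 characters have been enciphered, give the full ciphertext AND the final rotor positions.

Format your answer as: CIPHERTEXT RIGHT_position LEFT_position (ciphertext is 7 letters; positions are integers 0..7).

Answer: ADDGBGH 6 3

Derivation:
Char 1 ('H'): step: R->0, L->3 (L advanced); H->plug->H->R->F->L->D->refl->G->L'->D->R'->A->plug->A
Char 2 ('H'): step: R->1, L=3; H->plug->H->R->C->L->C->refl->A->L'->B->R'->D->plug->D
Char 3 ('F'): step: R->2, L=3; F->plug->E->R->G->L->E->refl->F->L'->H->R'->D->plug->D
Char 4 ('C'): step: R->3, L=3; C->plug->C->R->G->L->E->refl->F->L'->H->R'->B->plug->G
Char 5 ('G'): step: R->4, L=3; G->plug->B->R->F->L->D->refl->G->L'->D->R'->G->plug->B
Char 6 ('H'): step: R->5, L=3; H->plug->H->R->F->L->D->refl->G->L'->D->R'->B->plug->G
Char 7 ('C'): step: R->6, L=3; C->plug->C->R->F->L->D->refl->G->L'->D->R'->H->plug->H
Final: ciphertext=ADDGBGH, RIGHT=6, LEFT=3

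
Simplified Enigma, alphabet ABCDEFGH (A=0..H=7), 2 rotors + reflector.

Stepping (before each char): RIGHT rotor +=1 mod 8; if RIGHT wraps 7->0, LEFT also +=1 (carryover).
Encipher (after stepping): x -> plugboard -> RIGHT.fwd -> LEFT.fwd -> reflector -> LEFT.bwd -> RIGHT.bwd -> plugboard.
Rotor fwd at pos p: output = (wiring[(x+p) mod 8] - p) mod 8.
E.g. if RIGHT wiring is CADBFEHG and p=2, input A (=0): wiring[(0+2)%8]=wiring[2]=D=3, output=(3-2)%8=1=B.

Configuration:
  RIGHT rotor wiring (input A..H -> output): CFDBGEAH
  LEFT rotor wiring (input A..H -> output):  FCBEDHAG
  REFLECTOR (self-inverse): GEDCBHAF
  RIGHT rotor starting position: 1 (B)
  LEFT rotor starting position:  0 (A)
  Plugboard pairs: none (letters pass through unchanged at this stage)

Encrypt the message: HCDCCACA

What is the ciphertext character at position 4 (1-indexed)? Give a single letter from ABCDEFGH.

Char 1 ('H'): step: R->2, L=0; H->plug->H->R->D->L->E->refl->B->L'->C->R'->D->plug->D
Char 2 ('C'): step: R->3, L=0; C->plug->C->R->B->L->C->refl->D->L'->E->R'->E->plug->E
Char 3 ('D'): step: R->4, L=0; D->plug->D->R->D->L->E->refl->B->L'->C->R'->A->plug->A
Char 4 ('C'): step: R->5, L=0; C->plug->C->R->C->L->B->refl->E->L'->D->R'->B->plug->B

B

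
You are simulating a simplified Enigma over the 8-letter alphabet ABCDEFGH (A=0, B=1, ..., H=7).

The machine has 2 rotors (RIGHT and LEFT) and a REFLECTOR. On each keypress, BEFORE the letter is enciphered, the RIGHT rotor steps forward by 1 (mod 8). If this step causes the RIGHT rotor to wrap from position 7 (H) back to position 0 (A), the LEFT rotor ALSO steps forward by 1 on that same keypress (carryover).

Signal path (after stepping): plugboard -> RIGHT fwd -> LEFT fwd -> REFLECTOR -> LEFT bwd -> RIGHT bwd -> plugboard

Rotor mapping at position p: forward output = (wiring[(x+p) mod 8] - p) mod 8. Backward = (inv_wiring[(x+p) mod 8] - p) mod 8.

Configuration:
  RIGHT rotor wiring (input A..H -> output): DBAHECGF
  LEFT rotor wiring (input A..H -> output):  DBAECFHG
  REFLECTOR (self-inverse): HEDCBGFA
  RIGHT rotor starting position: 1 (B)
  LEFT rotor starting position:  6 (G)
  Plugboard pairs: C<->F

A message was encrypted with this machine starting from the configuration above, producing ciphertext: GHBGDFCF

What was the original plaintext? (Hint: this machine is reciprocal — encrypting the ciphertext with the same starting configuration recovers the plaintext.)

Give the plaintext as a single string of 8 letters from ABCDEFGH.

Char 1 ('G'): step: R->2, L=6; G->plug->G->R->B->L->A->refl->H->L'->H->R'->H->plug->H
Char 2 ('H'): step: R->3, L=6; H->plug->H->R->F->L->G->refl->F->L'->C->R'->E->plug->E
Char 3 ('B'): step: R->4, L=6; B->plug->B->R->G->L->E->refl->B->L'->A->R'->A->plug->A
Char 4 ('G'): step: R->5, L=6; G->plug->G->R->C->L->F->refl->G->L'->F->R'->A->plug->A
Char 5 ('D'): step: R->6, L=6; D->plug->D->R->D->L->D->refl->C->L'->E->R'->H->plug->H
Char 6 ('F'): step: R->7, L=6; F->plug->C->R->C->L->F->refl->G->L'->F->R'->F->plug->C
Char 7 ('C'): step: R->0, L->7 (L advanced); C->plug->F->R->C->L->C->refl->D->L'->F->R'->H->plug->H
Char 8 ('F'): step: R->1, L=7; F->plug->C->R->G->L->G->refl->F->L'->E->R'->G->plug->G

Answer: HEAAHCHG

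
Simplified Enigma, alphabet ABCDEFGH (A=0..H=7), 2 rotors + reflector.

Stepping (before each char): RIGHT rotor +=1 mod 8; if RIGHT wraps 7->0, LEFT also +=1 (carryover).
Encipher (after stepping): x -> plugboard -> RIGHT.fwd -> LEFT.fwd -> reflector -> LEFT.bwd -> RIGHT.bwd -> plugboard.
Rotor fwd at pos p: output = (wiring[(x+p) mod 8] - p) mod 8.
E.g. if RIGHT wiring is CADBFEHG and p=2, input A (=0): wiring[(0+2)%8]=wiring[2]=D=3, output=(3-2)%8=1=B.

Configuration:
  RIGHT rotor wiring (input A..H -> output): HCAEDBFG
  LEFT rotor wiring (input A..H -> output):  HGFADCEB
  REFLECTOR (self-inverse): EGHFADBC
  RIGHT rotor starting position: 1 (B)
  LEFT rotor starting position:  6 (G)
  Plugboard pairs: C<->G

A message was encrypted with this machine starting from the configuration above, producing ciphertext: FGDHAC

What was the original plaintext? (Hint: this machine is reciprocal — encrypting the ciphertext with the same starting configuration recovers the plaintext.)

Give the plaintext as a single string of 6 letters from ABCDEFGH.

Char 1 ('F'): step: R->2, L=6; F->plug->F->R->E->L->H->refl->C->L'->F->R'->G->plug->C
Char 2 ('G'): step: R->3, L=6; G->plug->C->R->G->L->F->refl->D->L'->B->R'->A->plug->A
Char 3 ('D'): step: R->4, L=6; D->plug->D->R->C->L->B->refl->G->L'->A->R'->H->plug->H
Char 4 ('H'): step: R->5, L=6; H->plug->H->R->G->L->F->refl->D->L'->B->R'->C->plug->G
Char 5 ('A'): step: R->6, L=6; A->plug->A->R->H->L->E->refl->A->L'->D->R'->H->plug->H
Char 6 ('C'): step: R->7, L=6; C->plug->G->R->C->L->B->refl->G->L'->A->R'->B->plug->B

Answer: CAHGHB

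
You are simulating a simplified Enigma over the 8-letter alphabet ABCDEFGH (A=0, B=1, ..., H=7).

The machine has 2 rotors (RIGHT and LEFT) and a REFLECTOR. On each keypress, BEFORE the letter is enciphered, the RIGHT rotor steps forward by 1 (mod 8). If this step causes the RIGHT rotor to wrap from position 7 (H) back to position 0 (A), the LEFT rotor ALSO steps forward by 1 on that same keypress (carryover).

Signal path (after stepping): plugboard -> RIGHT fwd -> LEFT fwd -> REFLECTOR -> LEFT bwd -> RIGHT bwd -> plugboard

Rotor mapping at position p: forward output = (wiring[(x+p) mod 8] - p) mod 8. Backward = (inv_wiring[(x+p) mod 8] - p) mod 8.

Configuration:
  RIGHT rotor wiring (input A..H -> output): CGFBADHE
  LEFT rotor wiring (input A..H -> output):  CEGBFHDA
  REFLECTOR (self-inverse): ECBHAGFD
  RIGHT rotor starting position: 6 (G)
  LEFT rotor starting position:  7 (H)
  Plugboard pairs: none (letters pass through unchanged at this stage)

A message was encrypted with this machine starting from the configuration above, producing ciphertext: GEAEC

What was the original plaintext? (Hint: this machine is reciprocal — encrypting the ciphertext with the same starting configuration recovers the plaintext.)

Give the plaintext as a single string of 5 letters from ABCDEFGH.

Answer: HFFCG

Derivation:
Char 1 ('G'): step: R->7, L=7; G->plug->G->R->E->L->C->refl->B->L'->A->R'->H->plug->H
Char 2 ('E'): step: R->0, L->0 (L advanced); E->plug->E->R->A->L->C->refl->B->L'->D->R'->F->plug->F
Char 3 ('A'): step: R->1, L=0; A->plug->A->R->F->L->H->refl->D->L'->G->R'->F->plug->F
Char 4 ('E'): step: R->2, L=0; E->plug->E->R->F->L->H->refl->D->L'->G->R'->C->plug->C
Char 5 ('C'): step: R->3, L=0; C->plug->C->R->A->L->C->refl->B->L'->D->R'->G->plug->G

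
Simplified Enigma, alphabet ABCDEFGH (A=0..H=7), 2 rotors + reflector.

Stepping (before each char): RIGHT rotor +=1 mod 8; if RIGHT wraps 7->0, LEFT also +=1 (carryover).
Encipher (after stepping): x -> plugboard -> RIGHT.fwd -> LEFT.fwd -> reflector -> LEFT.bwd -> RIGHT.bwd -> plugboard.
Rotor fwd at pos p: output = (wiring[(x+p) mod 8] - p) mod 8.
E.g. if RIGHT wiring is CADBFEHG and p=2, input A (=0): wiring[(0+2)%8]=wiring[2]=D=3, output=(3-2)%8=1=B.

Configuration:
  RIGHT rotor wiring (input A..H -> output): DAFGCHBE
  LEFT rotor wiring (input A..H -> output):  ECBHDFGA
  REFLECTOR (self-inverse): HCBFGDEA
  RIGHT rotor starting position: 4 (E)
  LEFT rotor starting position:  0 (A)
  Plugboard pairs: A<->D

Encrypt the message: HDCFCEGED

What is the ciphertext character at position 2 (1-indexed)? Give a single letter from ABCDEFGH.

Char 1 ('H'): step: R->5, L=0; H->plug->H->R->F->L->F->refl->D->L'->E->R'->B->plug->B
Char 2 ('D'): step: R->6, L=0; D->plug->A->R->D->L->H->refl->A->L'->H->R'->E->plug->E

E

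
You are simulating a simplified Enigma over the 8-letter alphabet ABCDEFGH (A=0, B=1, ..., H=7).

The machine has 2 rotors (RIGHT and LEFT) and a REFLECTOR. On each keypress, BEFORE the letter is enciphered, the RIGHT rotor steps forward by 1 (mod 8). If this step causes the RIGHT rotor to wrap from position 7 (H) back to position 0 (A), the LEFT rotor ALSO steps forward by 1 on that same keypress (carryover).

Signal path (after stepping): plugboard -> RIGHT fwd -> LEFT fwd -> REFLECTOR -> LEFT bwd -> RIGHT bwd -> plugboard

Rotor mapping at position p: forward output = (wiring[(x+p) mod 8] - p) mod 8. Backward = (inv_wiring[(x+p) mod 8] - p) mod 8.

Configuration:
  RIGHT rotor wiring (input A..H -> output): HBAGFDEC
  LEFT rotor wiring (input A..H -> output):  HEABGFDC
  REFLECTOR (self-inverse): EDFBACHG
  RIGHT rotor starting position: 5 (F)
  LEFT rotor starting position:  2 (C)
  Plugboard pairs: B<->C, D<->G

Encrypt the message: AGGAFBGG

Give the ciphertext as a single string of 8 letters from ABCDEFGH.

Char 1 ('A'): step: R->6, L=2; A->plug->A->R->G->L->F->refl->C->L'->H->R'->G->plug->D
Char 2 ('G'): step: R->7, L=2; G->plug->D->R->B->L->H->refl->G->L'->A->R'->B->plug->C
Char 3 ('G'): step: R->0, L->3 (L advanced); G->plug->D->R->G->L->B->refl->D->L'->B->R'->B->plug->C
Char 4 ('A'): step: R->1, L=3; A->plug->A->R->A->L->G->refl->H->L'->E->R'->D->plug->G
Char 5 ('F'): step: R->2, L=3; F->plug->F->R->A->L->G->refl->H->L'->E->R'->B->plug->C
Char 6 ('B'): step: R->3, L=3; B->plug->C->R->A->L->G->refl->H->L'->E->R'->F->plug->F
Char 7 ('G'): step: R->4, L=3; G->plug->D->R->G->L->B->refl->D->L'->B->R'->A->plug->A
Char 8 ('G'): step: R->5, L=3; G->plug->D->R->C->L->C->refl->F->L'->H->R'->B->plug->C

Answer: DCCGCFAC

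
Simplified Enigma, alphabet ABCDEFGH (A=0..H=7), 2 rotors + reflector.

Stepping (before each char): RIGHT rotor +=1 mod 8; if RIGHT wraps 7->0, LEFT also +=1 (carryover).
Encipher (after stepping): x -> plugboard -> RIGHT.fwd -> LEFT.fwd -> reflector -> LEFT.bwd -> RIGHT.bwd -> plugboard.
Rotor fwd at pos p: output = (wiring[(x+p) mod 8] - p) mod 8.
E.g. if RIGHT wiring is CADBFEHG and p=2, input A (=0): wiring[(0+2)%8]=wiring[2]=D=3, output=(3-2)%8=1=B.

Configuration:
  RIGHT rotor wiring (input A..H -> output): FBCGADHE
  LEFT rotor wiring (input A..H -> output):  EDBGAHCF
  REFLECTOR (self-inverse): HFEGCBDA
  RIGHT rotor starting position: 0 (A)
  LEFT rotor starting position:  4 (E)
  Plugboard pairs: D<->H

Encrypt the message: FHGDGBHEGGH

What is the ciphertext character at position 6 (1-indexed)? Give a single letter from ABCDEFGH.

Char 1 ('F'): step: R->1, L=4; F->plug->F->R->G->L->F->refl->B->L'->D->R'->G->plug->G
Char 2 ('H'): step: R->2, L=4; H->plug->D->R->B->L->D->refl->G->L'->C->R'->F->plug->F
Char 3 ('G'): step: R->3, L=4; G->plug->G->R->G->L->F->refl->B->L'->D->R'->A->plug->A
Char 4 ('D'): step: R->4, L=4; D->plug->H->R->C->L->G->refl->D->L'->B->R'->E->plug->E
Char 5 ('G'): step: R->5, L=4; G->plug->G->R->B->L->D->refl->G->L'->C->R'->B->plug->B
Char 6 ('B'): step: R->6, L=4; B->plug->B->R->G->L->F->refl->B->L'->D->R'->D->plug->H

H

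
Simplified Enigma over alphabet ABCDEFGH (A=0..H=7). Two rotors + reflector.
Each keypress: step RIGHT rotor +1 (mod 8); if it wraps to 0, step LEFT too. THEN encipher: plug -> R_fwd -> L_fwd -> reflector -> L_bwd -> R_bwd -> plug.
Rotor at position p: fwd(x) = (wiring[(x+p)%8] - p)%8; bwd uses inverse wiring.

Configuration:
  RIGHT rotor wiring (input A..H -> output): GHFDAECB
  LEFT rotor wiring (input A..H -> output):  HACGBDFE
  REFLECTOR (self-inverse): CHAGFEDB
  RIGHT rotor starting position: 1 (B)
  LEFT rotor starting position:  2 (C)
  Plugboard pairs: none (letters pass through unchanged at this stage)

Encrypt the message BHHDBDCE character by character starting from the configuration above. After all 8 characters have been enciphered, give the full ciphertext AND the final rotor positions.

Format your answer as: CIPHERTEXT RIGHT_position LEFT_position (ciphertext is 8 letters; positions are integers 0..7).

Char 1 ('B'): step: R->2, L=2; B->plug->B->R->B->L->E->refl->F->L'->G->R'->C->plug->C
Char 2 ('H'): step: R->3, L=2; H->plug->H->R->C->L->H->refl->B->L'->D->R'->F->plug->F
Char 3 ('H'): step: R->4, L=2; H->plug->H->R->H->L->G->refl->D->L'->E->R'->A->plug->A
Char 4 ('D'): step: R->5, L=2; D->plug->D->R->B->L->E->refl->F->L'->G->R'->G->plug->G
Char 5 ('B'): step: R->6, L=2; B->plug->B->R->D->L->B->refl->H->L'->C->R'->G->plug->G
Char 6 ('D'): step: R->7, L=2; D->plug->D->R->G->L->F->refl->E->L'->B->R'->F->plug->F
Char 7 ('C'): step: R->0, L->3 (L advanced); C->plug->C->R->F->L->E->refl->F->L'->G->R'->A->plug->A
Char 8 ('E'): step: R->1, L=3; E->plug->E->R->D->L->C->refl->A->L'->C->R'->C->plug->C
Final: ciphertext=CFAGGFAC, RIGHT=1, LEFT=3

Answer: CFAGGFAC 1 3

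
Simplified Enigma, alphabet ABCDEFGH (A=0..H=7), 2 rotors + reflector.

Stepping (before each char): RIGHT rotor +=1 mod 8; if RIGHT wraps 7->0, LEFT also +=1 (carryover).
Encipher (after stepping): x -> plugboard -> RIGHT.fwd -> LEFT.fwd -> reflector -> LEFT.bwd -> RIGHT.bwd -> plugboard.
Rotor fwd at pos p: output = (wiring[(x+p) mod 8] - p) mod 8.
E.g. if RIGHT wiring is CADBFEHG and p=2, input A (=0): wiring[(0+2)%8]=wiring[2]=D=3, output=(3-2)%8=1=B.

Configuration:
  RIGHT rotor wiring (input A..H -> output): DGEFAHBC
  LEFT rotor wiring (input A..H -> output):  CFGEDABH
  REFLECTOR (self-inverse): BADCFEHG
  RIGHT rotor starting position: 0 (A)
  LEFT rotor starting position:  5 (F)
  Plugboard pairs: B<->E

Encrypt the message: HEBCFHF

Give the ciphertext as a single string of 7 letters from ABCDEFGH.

Char 1 ('H'): step: R->1, L=5; H->plug->H->R->C->L->C->refl->D->L'->A->R'->F->plug->F
Char 2 ('E'): step: R->2, L=5; E->plug->B->R->D->L->F->refl->E->L'->B->R'->G->plug->G
Char 3 ('B'): step: R->3, L=5; B->plug->E->R->H->L->G->refl->H->L'->G->R'->D->plug->D
Char 4 ('C'): step: R->4, L=5; C->plug->C->R->F->L->B->refl->A->L'->E->R'->A->plug->A
Char 5 ('F'): step: R->5, L=5; F->plug->F->R->H->L->G->refl->H->L'->G->R'->D->plug->D
Char 6 ('H'): step: R->6, L=5; H->plug->H->R->B->L->E->refl->F->L'->D->R'->A->plug->A
Char 7 ('F'): step: R->7, L=5; F->plug->F->R->B->L->E->refl->F->L'->D->R'->A->plug->A

Answer: FGDADAA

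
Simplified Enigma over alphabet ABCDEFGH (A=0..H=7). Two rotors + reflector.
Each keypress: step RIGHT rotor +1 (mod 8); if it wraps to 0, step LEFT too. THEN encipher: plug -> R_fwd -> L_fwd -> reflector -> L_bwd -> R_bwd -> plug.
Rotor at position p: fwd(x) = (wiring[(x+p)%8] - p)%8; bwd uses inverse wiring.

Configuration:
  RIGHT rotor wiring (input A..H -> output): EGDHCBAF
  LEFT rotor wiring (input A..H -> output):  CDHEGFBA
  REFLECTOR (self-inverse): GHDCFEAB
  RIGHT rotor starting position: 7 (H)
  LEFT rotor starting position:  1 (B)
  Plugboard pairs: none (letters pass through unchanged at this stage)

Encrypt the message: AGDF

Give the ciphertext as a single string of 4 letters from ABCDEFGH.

Char 1 ('A'): step: R->0, L->2 (L advanced); A->plug->A->R->E->L->H->refl->B->L'->H->R'->D->plug->D
Char 2 ('G'): step: R->1, L=2; G->plug->G->R->E->L->H->refl->B->L'->H->R'->F->plug->F
Char 3 ('D'): step: R->2, L=2; D->plug->D->R->H->L->B->refl->H->L'->E->R'->H->plug->H
Char 4 ('F'): step: R->3, L=2; F->plug->F->R->B->L->C->refl->D->L'->D->R'->G->plug->G

Answer: DFHG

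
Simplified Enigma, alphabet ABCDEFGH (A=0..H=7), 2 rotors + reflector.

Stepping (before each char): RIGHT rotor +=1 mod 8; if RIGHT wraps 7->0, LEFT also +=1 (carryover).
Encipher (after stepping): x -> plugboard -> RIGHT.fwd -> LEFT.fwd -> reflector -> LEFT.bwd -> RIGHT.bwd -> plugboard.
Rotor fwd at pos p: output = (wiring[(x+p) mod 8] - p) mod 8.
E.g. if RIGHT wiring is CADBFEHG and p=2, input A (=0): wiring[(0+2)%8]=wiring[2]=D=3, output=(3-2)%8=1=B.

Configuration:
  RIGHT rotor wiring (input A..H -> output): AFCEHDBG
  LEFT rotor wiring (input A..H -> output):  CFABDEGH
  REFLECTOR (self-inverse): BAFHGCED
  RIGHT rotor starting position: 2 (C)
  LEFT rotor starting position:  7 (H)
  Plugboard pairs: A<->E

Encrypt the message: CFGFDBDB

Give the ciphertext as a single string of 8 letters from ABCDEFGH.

Char 1 ('C'): step: R->3, L=7; C->plug->C->R->A->L->A->refl->B->L'->D->R'->E->plug->A
Char 2 ('F'): step: R->4, L=7; F->plug->F->R->B->L->D->refl->H->L'->H->R'->B->plug->B
Char 3 ('G'): step: R->5, L=7; G->plug->G->R->H->L->H->refl->D->L'->B->R'->C->plug->C
Char 4 ('F'): step: R->6, L=7; F->plug->F->R->G->L->F->refl->C->L'->E->R'->E->plug->A
Char 5 ('D'): step: R->7, L=7; D->plug->D->R->D->L->B->refl->A->L'->A->R'->F->plug->F
Char 6 ('B'): step: R->0, L->0 (L advanced); B->plug->B->R->F->L->E->refl->G->L'->G->R'->H->plug->H
Char 7 ('D'): step: R->1, L=0; D->plug->D->R->G->L->G->refl->E->L'->F->R'->G->plug->G
Char 8 ('B'): step: R->2, L=0; B->plug->B->R->C->L->A->refl->B->L'->D->R'->H->plug->H

Answer: ABCAFHGH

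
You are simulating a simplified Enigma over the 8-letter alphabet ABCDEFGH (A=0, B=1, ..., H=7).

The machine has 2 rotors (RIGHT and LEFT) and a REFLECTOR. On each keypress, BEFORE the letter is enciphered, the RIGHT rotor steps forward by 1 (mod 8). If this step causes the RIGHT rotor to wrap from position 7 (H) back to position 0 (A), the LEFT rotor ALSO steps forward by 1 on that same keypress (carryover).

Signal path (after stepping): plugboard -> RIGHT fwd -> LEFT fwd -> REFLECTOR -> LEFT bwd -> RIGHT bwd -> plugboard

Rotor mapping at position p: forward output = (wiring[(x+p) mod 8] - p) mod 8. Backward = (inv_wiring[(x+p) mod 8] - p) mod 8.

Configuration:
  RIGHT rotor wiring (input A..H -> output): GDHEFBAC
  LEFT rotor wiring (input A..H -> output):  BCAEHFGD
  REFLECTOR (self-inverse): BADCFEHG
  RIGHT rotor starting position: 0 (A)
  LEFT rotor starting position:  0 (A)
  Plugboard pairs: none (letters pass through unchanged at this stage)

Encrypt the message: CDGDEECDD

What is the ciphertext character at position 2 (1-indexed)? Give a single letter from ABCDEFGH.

Char 1 ('C'): step: R->1, L=0; C->plug->C->R->D->L->E->refl->F->L'->F->R'->H->plug->H
Char 2 ('D'): step: R->2, L=0; D->plug->D->R->H->L->D->refl->C->L'->B->R'->H->plug->H

H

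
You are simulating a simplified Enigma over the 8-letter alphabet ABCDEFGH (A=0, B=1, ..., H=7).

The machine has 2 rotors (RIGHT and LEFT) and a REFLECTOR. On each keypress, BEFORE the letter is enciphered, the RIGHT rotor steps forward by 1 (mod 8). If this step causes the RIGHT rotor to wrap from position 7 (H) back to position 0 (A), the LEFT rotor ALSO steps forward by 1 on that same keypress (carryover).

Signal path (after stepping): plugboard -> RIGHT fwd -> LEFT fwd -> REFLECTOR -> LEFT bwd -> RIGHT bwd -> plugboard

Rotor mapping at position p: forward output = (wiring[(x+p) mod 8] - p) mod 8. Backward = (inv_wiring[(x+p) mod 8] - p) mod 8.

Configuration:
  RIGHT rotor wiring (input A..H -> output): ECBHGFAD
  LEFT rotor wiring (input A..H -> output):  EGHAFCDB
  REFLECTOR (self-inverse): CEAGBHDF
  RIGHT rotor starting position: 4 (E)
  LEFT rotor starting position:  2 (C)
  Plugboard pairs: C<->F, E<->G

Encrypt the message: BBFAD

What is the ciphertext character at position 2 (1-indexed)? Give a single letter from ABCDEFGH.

Char 1 ('B'): step: R->5, L=2; B->plug->B->R->D->L->A->refl->C->L'->G->R'->C->plug->F
Char 2 ('B'): step: R->6, L=2; B->plug->B->R->F->L->H->refl->F->L'->A->R'->G->plug->E

E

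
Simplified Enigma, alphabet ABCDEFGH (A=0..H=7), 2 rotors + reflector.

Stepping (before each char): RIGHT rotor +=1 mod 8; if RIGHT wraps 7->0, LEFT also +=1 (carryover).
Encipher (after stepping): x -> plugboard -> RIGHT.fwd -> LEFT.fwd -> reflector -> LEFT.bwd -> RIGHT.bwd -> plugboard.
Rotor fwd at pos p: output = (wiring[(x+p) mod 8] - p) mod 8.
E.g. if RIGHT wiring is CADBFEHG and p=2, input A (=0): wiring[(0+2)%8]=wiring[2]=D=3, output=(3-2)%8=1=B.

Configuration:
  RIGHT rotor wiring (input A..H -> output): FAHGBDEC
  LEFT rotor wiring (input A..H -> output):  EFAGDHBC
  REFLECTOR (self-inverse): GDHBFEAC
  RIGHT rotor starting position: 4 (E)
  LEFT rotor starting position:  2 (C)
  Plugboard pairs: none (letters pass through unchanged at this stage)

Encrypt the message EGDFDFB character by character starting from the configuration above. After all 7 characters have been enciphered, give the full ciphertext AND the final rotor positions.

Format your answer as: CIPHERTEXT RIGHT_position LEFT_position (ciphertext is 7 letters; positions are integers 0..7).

Answer: GEHECAH 3 3

Derivation:
Char 1 ('E'): step: R->5, L=2; E->plug->E->R->D->L->F->refl->E->L'->B->R'->G->plug->G
Char 2 ('G'): step: R->6, L=2; G->plug->G->R->D->L->F->refl->E->L'->B->R'->E->plug->E
Char 3 ('D'): step: R->7, L=2; D->plug->D->R->A->L->G->refl->A->L'->F->R'->H->plug->H
Char 4 ('F'): step: R->0, L->3 (L advanced); F->plug->F->R->D->L->G->refl->A->L'->B->R'->E->plug->E
Char 5 ('D'): step: R->1, L=3; D->plug->D->R->A->L->D->refl->B->L'->F->R'->C->plug->C
Char 6 ('F'): step: R->2, L=3; F->plug->F->R->A->L->D->refl->B->L'->F->R'->A->plug->A
Char 7 ('B'): step: R->3, L=3; B->plug->B->R->G->L->C->refl->H->L'->E->R'->H->plug->H
Final: ciphertext=GEHECAH, RIGHT=3, LEFT=3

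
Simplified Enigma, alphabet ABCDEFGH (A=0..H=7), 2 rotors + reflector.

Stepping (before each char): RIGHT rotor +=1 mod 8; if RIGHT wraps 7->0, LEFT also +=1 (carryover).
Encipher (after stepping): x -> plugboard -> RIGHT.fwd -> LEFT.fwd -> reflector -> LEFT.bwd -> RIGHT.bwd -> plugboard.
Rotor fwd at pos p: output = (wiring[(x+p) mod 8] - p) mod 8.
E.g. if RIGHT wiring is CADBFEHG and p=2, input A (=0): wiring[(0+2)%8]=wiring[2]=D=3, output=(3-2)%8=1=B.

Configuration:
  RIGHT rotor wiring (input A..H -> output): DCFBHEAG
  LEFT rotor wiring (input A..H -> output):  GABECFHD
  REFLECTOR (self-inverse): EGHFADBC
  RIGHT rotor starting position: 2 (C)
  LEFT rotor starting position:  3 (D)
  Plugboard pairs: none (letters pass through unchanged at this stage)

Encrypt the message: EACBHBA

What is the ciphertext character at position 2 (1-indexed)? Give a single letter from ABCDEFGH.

Char 1 ('E'): step: R->3, L=3; E->plug->E->R->D->L->E->refl->A->L'->E->R'->B->plug->B
Char 2 ('A'): step: R->4, L=3; A->plug->A->R->D->L->E->refl->A->L'->E->R'->C->plug->C

C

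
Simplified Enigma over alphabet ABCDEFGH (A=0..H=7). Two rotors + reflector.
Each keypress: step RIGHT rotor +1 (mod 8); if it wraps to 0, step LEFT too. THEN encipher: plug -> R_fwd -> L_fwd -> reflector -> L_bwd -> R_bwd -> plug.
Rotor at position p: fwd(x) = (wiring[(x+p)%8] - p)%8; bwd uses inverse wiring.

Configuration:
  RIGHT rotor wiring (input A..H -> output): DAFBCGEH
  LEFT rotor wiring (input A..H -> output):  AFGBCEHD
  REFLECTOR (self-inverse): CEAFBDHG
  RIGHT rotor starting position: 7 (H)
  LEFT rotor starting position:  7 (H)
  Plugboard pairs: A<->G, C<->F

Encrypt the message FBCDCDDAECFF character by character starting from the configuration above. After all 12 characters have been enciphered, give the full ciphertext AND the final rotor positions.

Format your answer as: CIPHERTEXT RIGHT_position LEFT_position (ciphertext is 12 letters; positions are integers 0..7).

Answer: GFGBFFGFCFGC 3 1

Derivation:
Char 1 ('F'): step: R->0, L->0 (L advanced); F->plug->C->R->F->L->E->refl->B->L'->D->R'->A->plug->G
Char 2 ('B'): step: R->1, L=0; B->plug->B->R->E->L->C->refl->A->L'->A->R'->C->plug->F
Char 3 ('C'): step: R->2, L=0; C->plug->F->R->F->L->E->refl->B->L'->D->R'->A->plug->G
Char 4 ('D'): step: R->3, L=0; D->plug->D->R->B->L->F->refl->D->L'->H->R'->B->plug->B
Char 5 ('C'): step: R->4, L=0; C->plug->F->R->E->L->C->refl->A->L'->A->R'->C->plug->F
Char 6 ('D'): step: R->5, L=0; D->plug->D->R->G->L->H->refl->G->L'->C->R'->C->plug->F
Char 7 ('D'): step: R->6, L=0; D->plug->D->R->C->L->G->refl->H->L'->G->R'->A->plug->G
Char 8 ('A'): step: R->7, L=0; A->plug->G->R->H->L->D->refl->F->L'->B->R'->C->plug->F
Char 9 ('E'): step: R->0, L->1 (L advanced); E->plug->E->R->C->L->A->refl->C->L'->G->R'->F->plug->C
Char 10 ('C'): step: R->1, L=1; C->plug->F->R->D->L->B->refl->E->L'->A->R'->C->plug->F
Char 11 ('F'): step: R->2, L=1; F->plug->C->R->A->L->E->refl->B->L'->D->R'->A->plug->G
Char 12 ('F'): step: R->3, L=1; F->plug->C->R->D->L->B->refl->E->L'->A->R'->F->plug->C
Final: ciphertext=GFGBFFGFCFGC, RIGHT=3, LEFT=1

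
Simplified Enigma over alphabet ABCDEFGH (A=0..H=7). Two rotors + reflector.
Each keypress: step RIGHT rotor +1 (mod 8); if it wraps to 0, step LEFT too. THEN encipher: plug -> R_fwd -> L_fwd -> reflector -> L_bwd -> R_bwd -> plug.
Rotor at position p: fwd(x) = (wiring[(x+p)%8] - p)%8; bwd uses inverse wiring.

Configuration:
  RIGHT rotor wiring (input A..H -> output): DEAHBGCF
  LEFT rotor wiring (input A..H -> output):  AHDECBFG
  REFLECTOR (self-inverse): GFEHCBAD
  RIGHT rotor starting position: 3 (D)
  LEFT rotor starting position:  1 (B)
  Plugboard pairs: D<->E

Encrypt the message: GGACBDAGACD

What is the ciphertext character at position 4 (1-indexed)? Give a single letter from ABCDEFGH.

Char 1 ('G'): step: R->4, L=1; G->plug->G->R->E->L->A->refl->G->L'->A->R'->F->plug->F
Char 2 ('G'): step: R->5, L=1; G->plug->G->R->C->L->D->refl->H->L'->H->R'->E->plug->D
Char 3 ('A'): step: R->6, L=1; A->plug->A->R->E->L->A->refl->G->L'->A->R'->H->plug->H
Char 4 ('C'): step: R->7, L=1; C->plug->C->R->F->L->E->refl->C->L'->B->R'->D->plug->E

E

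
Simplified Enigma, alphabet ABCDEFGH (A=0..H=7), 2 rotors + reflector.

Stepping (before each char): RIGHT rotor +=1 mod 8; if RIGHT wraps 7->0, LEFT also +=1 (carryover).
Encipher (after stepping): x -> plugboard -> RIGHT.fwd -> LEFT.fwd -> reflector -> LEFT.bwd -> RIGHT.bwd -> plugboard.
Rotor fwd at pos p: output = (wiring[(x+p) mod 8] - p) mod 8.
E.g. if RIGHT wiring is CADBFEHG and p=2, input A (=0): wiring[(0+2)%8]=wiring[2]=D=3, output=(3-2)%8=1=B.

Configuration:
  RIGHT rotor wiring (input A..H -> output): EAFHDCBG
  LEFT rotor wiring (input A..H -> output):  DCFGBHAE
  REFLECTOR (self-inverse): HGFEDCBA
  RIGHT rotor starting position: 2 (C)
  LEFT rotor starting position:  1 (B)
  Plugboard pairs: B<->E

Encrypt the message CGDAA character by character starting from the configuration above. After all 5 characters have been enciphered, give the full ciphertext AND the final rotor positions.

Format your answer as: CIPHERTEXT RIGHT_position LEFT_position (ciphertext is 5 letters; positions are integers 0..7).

Answer: HEGGH 7 1

Derivation:
Char 1 ('C'): step: R->3, L=1; C->plug->C->R->H->L->C->refl->F->L'->C->R'->H->plug->H
Char 2 ('G'): step: R->4, L=1; G->plug->G->R->B->L->E->refl->D->L'->G->R'->B->plug->E
Char 3 ('D'): step: R->5, L=1; D->plug->D->R->H->L->C->refl->F->L'->C->R'->G->plug->G
Char 4 ('A'): step: R->6, L=1; A->plug->A->R->D->L->A->refl->H->L'->F->R'->G->plug->G
Char 5 ('A'): step: R->7, L=1; A->plug->A->R->H->L->C->refl->F->L'->C->R'->H->plug->H
Final: ciphertext=HEGGH, RIGHT=7, LEFT=1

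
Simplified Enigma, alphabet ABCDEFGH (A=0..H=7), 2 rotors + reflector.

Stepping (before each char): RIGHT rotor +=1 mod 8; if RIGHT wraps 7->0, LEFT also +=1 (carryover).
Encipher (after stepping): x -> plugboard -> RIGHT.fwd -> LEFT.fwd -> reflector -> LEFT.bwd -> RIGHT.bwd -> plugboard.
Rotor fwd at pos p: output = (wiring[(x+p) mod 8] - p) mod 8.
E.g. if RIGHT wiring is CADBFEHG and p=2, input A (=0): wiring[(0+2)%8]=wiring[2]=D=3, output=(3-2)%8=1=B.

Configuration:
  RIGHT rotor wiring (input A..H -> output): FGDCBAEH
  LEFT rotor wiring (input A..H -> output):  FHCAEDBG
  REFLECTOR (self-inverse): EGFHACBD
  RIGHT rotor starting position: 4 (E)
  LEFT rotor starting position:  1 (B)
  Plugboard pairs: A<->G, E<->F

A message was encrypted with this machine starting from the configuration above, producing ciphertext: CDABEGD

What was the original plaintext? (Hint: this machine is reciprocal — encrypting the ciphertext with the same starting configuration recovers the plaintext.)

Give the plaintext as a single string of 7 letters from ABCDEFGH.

Char 1 ('C'): step: R->5, L=1; C->plug->C->R->C->L->H->refl->D->L'->D->R'->A->plug->G
Char 2 ('D'): step: R->6, L=1; D->plug->D->R->A->L->G->refl->B->L'->B->R'->B->plug->B
Char 3 ('A'): step: R->7, L=1; A->plug->G->R->B->L->B->refl->G->L'->A->R'->A->plug->G
Char 4 ('B'): step: R->0, L->2 (L advanced); B->plug->B->R->G->L->D->refl->H->L'->E->R'->G->plug->A
Char 5 ('E'): step: R->1, L=2; E->plug->F->R->D->L->B->refl->G->L'->B->R'->C->plug->C
Char 6 ('G'): step: R->2, L=2; G->plug->A->R->B->L->G->refl->B->L'->D->R'->G->plug->A
Char 7 ('D'): step: R->3, L=2; D->plug->D->R->B->L->G->refl->B->L'->D->R'->G->plug->A

Answer: GBGACAA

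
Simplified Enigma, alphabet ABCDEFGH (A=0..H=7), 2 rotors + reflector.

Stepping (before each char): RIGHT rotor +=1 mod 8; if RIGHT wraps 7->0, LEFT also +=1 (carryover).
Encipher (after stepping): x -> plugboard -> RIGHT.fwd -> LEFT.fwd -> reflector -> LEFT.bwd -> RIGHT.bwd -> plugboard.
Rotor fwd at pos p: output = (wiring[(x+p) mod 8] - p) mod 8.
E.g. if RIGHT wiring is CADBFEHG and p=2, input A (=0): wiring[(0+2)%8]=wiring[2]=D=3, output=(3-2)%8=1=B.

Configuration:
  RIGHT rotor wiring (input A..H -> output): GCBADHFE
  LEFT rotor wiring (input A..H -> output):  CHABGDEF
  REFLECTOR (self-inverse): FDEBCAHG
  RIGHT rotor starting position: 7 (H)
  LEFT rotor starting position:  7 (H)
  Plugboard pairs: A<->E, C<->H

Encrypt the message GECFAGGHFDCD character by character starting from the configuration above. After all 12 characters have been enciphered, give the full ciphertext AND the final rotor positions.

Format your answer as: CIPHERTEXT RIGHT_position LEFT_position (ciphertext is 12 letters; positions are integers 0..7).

Answer: AFBEEAAEGGHF 3 1

Derivation:
Char 1 ('G'): step: R->0, L->0 (L advanced); G->plug->G->R->F->L->D->refl->B->L'->D->R'->E->plug->A
Char 2 ('E'): step: R->1, L=0; E->plug->A->R->B->L->H->refl->G->L'->E->R'->F->plug->F
Char 3 ('C'): step: R->2, L=0; C->plug->H->R->A->L->C->refl->E->L'->G->R'->B->plug->B
Char 4 ('F'): step: R->3, L=0; F->plug->F->R->D->L->B->refl->D->L'->F->R'->A->plug->E
Char 5 ('A'): step: R->4, L=0; A->plug->E->R->C->L->A->refl->F->L'->H->R'->A->plug->E
Char 6 ('G'): step: R->5, L=0; G->plug->G->R->D->L->B->refl->D->L'->F->R'->E->plug->A
Char 7 ('G'): step: R->6, L=0; G->plug->G->R->F->L->D->refl->B->L'->D->R'->E->plug->A
Char 8 ('H'): step: R->7, L=0; H->plug->C->R->D->L->B->refl->D->L'->F->R'->A->plug->E
Char 9 ('F'): step: R->0, L->1 (L advanced); F->plug->F->R->H->L->B->refl->D->L'->F->R'->G->plug->G
Char 10 ('D'): step: R->1, L=1; D->plug->D->R->C->L->A->refl->F->L'->D->R'->G->plug->G
Char 11 ('C'): step: R->2, L=1; C->plug->H->R->A->L->G->refl->H->L'->B->R'->C->plug->H
Char 12 ('D'): step: R->3, L=1; D->plug->D->R->C->L->A->refl->F->L'->D->R'->F->plug->F
Final: ciphertext=AFBEEAAEGGHF, RIGHT=3, LEFT=1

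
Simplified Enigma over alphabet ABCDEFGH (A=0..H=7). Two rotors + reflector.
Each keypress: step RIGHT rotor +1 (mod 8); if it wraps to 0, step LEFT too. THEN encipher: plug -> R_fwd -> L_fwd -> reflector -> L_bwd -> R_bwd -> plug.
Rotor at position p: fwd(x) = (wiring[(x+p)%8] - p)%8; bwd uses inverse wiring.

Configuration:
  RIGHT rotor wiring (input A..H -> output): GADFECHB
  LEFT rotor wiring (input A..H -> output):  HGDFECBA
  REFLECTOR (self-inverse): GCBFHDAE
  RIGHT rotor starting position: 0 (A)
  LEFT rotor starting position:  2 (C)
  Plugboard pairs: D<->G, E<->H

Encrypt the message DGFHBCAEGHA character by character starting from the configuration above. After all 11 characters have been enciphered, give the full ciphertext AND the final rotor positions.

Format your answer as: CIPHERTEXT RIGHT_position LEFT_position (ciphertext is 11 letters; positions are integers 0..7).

Char 1 ('D'): step: R->1, L=2; D->plug->G->R->A->L->B->refl->C->L'->C->R'->B->plug->B
Char 2 ('G'): step: R->2, L=2; G->plug->D->R->A->L->B->refl->C->L'->C->R'->C->plug->C
Char 3 ('F'): step: R->3, L=2; F->plug->F->R->D->L->A->refl->G->L'->F->R'->G->plug->D
Char 4 ('H'): step: R->4, L=2; H->plug->E->R->C->L->C->refl->B->L'->A->R'->A->plug->A
Char 5 ('B'): step: R->5, L=2; B->plug->B->R->C->L->C->refl->B->L'->A->R'->G->plug->D
Char 6 ('C'): step: R->6, L=2; C->plug->C->R->A->L->B->refl->C->L'->C->R'->D->plug->G
Char 7 ('A'): step: R->7, L=2; A->plug->A->R->C->L->C->refl->B->L'->A->R'->H->plug->E
Char 8 ('E'): step: R->0, L->3 (L advanced); E->plug->H->R->B->L->B->refl->C->L'->A->R'->B->plug->B
Char 9 ('G'): step: R->1, L=3; G->plug->D->R->D->L->G->refl->A->L'->H->R'->A->plug->A
Char 10 ('H'): step: R->2, L=3; H->plug->E->R->F->L->E->refl->H->L'->C->R'->C->plug->C
Char 11 ('A'): step: R->3, L=3; A->plug->A->R->C->L->H->refl->E->L'->F->R'->G->plug->D
Final: ciphertext=BCDADGEBACD, RIGHT=3, LEFT=3

Answer: BCDADGEBACD 3 3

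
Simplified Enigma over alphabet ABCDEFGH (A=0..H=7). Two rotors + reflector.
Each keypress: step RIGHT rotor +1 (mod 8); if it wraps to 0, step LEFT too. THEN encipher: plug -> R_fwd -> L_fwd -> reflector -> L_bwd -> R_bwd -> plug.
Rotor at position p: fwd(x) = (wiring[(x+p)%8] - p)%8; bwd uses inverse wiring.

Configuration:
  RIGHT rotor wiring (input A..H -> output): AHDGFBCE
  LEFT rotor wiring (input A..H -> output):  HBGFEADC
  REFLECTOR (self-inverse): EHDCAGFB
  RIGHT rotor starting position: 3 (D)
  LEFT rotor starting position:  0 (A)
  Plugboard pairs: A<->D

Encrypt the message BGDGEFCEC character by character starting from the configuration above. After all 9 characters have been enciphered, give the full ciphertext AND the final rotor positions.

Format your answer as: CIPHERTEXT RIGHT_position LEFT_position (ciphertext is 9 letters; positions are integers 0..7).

Char 1 ('B'): step: R->4, L=0; B->plug->B->R->F->L->A->refl->E->L'->E->R'->E->plug->E
Char 2 ('G'): step: R->5, L=0; G->plug->G->R->B->L->B->refl->H->L'->A->R'->H->plug->H
Char 3 ('D'): step: R->6, L=0; D->plug->A->R->E->L->E->refl->A->L'->F->R'->E->plug->E
Char 4 ('G'): step: R->7, L=0; G->plug->G->R->C->L->G->refl->F->L'->D->R'->H->plug->H
Char 5 ('E'): step: R->0, L->1 (L advanced); E->plug->E->R->F->L->C->refl->D->L'->D->R'->C->plug->C
Char 6 ('F'): step: R->1, L=1; F->plug->F->R->B->L->F->refl->G->L'->H->R'->H->plug->H
Char 7 ('C'): step: R->2, L=1; C->plug->C->R->D->L->D->refl->C->L'->F->R'->H->plug->H
Char 8 ('E'): step: R->3, L=1; E->plug->E->R->B->L->F->refl->G->L'->H->R'->D->plug->A
Char 9 ('C'): step: R->4, L=1; C->plug->C->R->G->L->B->refl->H->L'->E->R'->E->plug->E
Final: ciphertext=EHEHCHHAE, RIGHT=4, LEFT=1

Answer: EHEHCHHAE 4 1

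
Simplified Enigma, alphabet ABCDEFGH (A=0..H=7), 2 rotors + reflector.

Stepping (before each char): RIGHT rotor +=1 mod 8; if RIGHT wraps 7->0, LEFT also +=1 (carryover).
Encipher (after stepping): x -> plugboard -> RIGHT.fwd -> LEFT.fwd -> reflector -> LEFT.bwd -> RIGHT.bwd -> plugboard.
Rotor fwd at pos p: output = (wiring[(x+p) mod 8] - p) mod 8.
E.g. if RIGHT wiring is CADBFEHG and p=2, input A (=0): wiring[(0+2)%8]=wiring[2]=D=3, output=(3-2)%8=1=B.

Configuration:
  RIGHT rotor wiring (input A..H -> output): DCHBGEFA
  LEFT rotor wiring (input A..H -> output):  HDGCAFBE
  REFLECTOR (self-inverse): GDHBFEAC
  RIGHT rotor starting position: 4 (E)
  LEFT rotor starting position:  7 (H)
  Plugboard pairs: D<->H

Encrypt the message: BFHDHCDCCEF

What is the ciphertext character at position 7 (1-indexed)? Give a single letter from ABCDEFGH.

Char 1 ('B'): step: R->5, L=7; B->plug->B->R->A->L->F->refl->E->L'->C->R'->F->plug->F
Char 2 ('F'): step: R->6, L=7; F->plug->F->R->D->L->H->refl->C->L'->H->R'->A->plug->A
Char 3 ('H'): step: R->7, L=7; H->plug->D->R->A->L->F->refl->E->L'->C->R'->E->plug->E
Char 4 ('D'): step: R->0, L->0 (L advanced); D->plug->H->R->A->L->H->refl->C->L'->D->R'->A->plug->A
Char 5 ('H'): step: R->1, L=0; H->plug->D->R->F->L->F->refl->E->L'->H->R'->G->plug->G
Char 6 ('C'): step: R->2, L=0; C->plug->C->R->E->L->A->refl->G->L'->C->R'->D->plug->H
Char 7 ('D'): step: R->3, L=0; D->plug->H->R->E->L->A->refl->G->L'->C->R'->D->plug->H

H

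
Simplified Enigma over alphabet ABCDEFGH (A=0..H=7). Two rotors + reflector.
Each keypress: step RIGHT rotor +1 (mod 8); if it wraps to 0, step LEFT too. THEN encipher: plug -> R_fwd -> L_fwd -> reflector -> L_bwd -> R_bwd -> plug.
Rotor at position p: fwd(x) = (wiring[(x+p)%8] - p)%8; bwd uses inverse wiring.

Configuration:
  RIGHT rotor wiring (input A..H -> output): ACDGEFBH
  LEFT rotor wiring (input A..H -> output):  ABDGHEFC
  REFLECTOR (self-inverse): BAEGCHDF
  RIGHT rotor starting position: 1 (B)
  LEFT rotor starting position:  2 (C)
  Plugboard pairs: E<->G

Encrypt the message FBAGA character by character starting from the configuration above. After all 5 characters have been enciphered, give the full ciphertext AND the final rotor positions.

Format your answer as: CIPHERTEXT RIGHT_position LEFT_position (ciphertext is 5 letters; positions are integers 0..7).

Answer: HACAB 6 2

Derivation:
Char 1 ('F'): step: R->2, L=2; F->plug->F->R->F->L->A->refl->B->L'->A->R'->H->plug->H
Char 2 ('B'): step: R->3, L=2; B->plug->B->R->B->L->E->refl->C->L'->D->R'->A->plug->A
Char 3 ('A'): step: R->4, L=2; A->plug->A->R->A->L->B->refl->A->L'->F->R'->C->plug->C
Char 4 ('G'): step: R->5, L=2; G->plug->E->R->F->L->A->refl->B->L'->A->R'->A->plug->A
Char 5 ('A'): step: R->6, L=2; A->plug->A->R->D->L->C->refl->E->L'->B->R'->B->plug->B
Final: ciphertext=HACAB, RIGHT=6, LEFT=2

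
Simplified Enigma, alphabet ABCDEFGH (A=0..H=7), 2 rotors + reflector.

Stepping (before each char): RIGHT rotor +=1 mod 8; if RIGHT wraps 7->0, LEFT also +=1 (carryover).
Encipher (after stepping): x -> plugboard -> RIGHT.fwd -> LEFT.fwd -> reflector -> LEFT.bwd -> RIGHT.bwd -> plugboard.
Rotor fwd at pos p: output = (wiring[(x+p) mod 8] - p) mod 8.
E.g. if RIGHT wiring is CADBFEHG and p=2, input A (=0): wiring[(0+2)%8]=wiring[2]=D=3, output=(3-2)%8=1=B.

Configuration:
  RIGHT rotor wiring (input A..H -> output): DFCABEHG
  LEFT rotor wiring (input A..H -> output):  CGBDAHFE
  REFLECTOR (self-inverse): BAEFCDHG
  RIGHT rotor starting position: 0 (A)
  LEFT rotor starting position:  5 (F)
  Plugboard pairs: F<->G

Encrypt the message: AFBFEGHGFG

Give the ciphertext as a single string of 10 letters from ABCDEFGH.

Char 1 ('A'): step: R->1, L=5; A->plug->A->R->E->L->B->refl->A->L'->B->R'->B->plug->B
Char 2 ('F'): step: R->2, L=5; F->plug->G->R->B->L->A->refl->B->L'->E->R'->F->plug->G
Char 3 ('B'): step: R->3, L=5; B->plug->B->R->G->L->G->refl->H->L'->C->R'->G->plug->F
Char 4 ('F'): step: R->4, L=5; F->plug->G->R->G->L->G->refl->H->L'->C->R'->D->plug->D
Char 5 ('E'): step: R->5, L=5; E->plug->E->R->A->L->C->refl->E->L'->F->R'->F->plug->G
Char 6 ('G'): step: R->6, L=5; G->plug->F->R->C->L->H->refl->G->L'->G->R'->H->plug->H
Char 7 ('H'): step: R->7, L=5; H->plug->H->R->A->L->C->refl->E->L'->F->R'->G->plug->F
Char 8 ('G'): step: R->0, L->6 (L advanced); G->plug->F->R->E->L->D->refl->F->L'->F->R'->B->plug->B
Char 9 ('F'): step: R->1, L=6; F->plug->G->R->F->L->F->refl->D->L'->E->R'->A->plug->A
Char 10 ('G'): step: R->2, L=6; G->plug->F->R->E->L->D->refl->F->L'->F->R'->E->plug->E

Answer: BGFDGHFBAE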